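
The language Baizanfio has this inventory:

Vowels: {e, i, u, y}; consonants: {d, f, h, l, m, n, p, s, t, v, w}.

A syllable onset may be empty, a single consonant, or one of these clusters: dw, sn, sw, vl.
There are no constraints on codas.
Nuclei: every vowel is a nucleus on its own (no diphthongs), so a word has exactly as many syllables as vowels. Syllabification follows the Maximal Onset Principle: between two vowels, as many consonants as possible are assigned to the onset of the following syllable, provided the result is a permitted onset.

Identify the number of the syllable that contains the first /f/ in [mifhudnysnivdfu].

1

The vowels are i, u, y, i, u — 5 nuclei, so 5 syllables.
Between /i/ (V1) and /u/ (V2): /fh/ splits as /f/ + /h/ (/h/ is the longest suffix that is a licit onset).
Between /u/ (V2) and /y/ (V3): /dn/; trying suffixes from longest down, /n/ is the first permitted one, so coda /d/ | onset /n/.
Between /y/ (V3) and /i/ (V4): cluster /sn/ — /sn/ is itself a permitted onset, so the whole cluster goes right; preceding coda = ∅.
Between /i/ (V4) and /u/ (V5): /vdf/; trying suffixes from longest down, /f/ is the first permitted one, so coda /vd/ | onset /f/.
Syllabification: mif.hud.ny.snivd.fu.
The first /f/ is in the coda of syllable 1 (/mif/).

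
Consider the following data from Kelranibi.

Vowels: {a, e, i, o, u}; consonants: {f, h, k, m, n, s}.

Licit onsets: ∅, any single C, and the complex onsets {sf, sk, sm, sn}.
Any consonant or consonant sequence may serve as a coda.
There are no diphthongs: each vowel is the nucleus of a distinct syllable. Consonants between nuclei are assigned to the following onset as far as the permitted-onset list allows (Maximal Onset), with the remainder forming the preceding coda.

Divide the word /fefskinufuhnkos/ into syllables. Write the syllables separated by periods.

fef.ski.nu.fuhn.kos

Vowels present: e, i, u, u, o; each is a nucleus, giving 5 syllables.
V1 /e/ – V2 /i/: /fsk/ — longest licit onset from the right is /sk/, leaving /f/ as coda.
V2 /i/ – V3 /u/: just /n/ — single C goes to the following onset.
V3 /u/ – V4 /u/: /f/ → onset of the next syllable (single consonants are always licit onsets).
V4 /u/ – V5 /o/: /hnk/ — longest licit onset from the right is /k/, leaving /hn/ as coda.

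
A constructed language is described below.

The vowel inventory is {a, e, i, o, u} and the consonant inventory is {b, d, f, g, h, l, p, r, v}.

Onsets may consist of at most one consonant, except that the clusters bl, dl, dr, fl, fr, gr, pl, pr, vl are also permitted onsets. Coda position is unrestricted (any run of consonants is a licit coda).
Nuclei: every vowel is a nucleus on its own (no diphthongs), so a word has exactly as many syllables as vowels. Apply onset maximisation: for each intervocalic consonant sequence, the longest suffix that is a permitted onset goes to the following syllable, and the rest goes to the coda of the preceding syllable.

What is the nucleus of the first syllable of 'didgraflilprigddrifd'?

The vowels are i, a, i, i, i — 5 nuclei, so 5 syllables.
The first nucleus (vowel 1 from the left) is /i/.

i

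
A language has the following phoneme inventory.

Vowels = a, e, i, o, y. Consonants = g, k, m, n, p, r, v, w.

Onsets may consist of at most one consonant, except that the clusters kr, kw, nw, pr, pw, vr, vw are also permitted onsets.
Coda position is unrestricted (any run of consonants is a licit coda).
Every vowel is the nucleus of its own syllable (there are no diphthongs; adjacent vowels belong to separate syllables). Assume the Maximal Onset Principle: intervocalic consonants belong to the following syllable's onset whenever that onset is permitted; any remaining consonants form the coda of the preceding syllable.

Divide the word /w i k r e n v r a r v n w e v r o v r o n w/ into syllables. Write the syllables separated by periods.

Vowels present: i, e, a, e, o, o; each is a nucleus, giving 6 syllables.
V1 /i/ – V2 /e/: cluster /kr/ — /kr/ is itself a permitted onset, so the whole cluster goes right; preceding coda = ∅.
V2 /e/ – V3 /a/: /nvr/; trying suffixes from longest down, /vr/ is the first permitted one, so coda /n/ | onset /vr/.
V3 /a/ – V4 /e/: /rvnw/ — longest licit onset from the right is /nw/, leaving /rv/ as coda.
V4 /e/ – V5 /o/: /vr/ — entire cluster is a permitted onset → onset /vr/, coda ∅.
V5 /o/ – V6 /o/: cluster /vr/ — /vr/ is itself a permitted onset, so the whole cluster goes right; preceding coda = ∅.

wi.kren.vrarv.nwe.vro.vronw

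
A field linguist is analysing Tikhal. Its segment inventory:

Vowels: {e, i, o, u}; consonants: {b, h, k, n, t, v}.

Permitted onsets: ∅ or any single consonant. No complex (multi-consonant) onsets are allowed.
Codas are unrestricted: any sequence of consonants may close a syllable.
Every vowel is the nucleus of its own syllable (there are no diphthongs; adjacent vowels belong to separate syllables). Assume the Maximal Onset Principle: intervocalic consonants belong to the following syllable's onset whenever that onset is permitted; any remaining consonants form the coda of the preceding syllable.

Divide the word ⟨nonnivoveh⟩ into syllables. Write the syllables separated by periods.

non.ni.vo.veh

Nuclei (vowels): o, i, o, e → 4 syllables.
/o…i/ gap (V1→V2): /nn/; trying suffixes from longest down, /n/ is the first permitted one, so coda /n/ | onset /n/.
/i…o/ gap (V2→V3): just /v/ — single C goes to the following onset.
/o…e/ gap (V3→V4): just /v/ — single C goes to the following onset.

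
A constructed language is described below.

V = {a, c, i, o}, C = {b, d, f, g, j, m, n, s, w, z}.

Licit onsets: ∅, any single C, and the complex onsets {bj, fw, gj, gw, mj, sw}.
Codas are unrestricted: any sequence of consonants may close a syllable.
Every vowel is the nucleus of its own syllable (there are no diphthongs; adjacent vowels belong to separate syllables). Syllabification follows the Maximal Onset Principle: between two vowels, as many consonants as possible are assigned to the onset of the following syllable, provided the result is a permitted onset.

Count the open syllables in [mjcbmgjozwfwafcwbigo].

3

Vowels present: c, o, a, c, i, o; each is a nucleus, giving 6 syllables.
/c…o/ gap (V1→V2): cluster /bmgj/ — the longest permitted-onset suffix is /gj/; onset = /gj/, preceding coda = /bm/.
/o…a/ gap (V2→V3): /zwfw/ — longest licit onset from the right is /fw/, leaving /zw/ as coda.
/a…c/ gap (V3→V4): /f/ → onset of the next syllable (single consonants are always licit onsets).
/c…i/ gap (V4→V5): /wb/ — longest licit onset from the right is /b/, leaving /w/ as coda.
/i…o/ gap (V5→V6): /g/ → onset of the next syllable (single consonants are always licit onsets).
Syllabification: mjcbm.gjozw.fwa.fcw.bi.go.
Classifying each syllable: /mjcbm/ (closed), /gjozw/ (closed), /fwa/ (open), /fcw/ (closed), /bi/ (open), /go/ (open).
Open syllables: 3.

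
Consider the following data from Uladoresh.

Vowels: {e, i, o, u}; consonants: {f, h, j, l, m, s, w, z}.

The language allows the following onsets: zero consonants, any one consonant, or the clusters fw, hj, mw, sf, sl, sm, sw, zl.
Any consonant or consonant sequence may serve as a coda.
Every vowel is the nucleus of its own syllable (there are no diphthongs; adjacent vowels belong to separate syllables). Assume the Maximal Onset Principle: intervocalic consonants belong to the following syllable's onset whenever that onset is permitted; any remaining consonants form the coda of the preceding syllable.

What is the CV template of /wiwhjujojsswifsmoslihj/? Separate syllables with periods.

CVC.CCV.CVCC.CCVC.CCV.CCVCC

The vowels are i, u, o, i, o, i — 6 nuclei, so 6 syllables.
V1 /i/ – V2 /u/: /whj/ splits as /w/ + /hj/ (/hj/ is the longest suffix that is a licit onset).
V2 /u/ – V3 /o/: /j/ → onset of the next syllable (single consonants are always licit onsets).
V3 /o/ – V4 /i/: cluster /jssw/ — the longest permitted-onset suffix is /sw/; onset = /sw/, preceding coda = /js/.
V4 /i/ – V5 /o/: /fsm/; trying suffixes from longest down, /sm/ is the first permitted one, so coda /f/ | onset /sm/.
V5 /o/ – V6 /i/: /sl/ is a licit onset in full, so it all attaches to the next syllable.
Putting it together: wiw.hju.jojs.swif.smo.slihj.
Mapping each syllable to C/V: /wiw/ → CVC, /hju/ → CCV, /jojs/ → CVCC, /swif/ → CCVC, /smo/ → CCV, /slihj/ → CCVCC.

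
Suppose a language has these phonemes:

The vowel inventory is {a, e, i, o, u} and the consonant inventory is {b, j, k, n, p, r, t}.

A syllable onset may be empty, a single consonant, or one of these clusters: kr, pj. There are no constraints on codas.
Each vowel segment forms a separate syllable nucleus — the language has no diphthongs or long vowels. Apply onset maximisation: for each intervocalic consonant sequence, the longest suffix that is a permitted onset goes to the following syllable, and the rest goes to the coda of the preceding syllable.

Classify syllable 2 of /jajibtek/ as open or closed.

closed

Nuclei (vowels): a, i, e → 3 syllables.
/a…i/ gap (V1→V2): /j/ → onset of the next syllable (single consonants are always licit onsets).
/i…e/ gap (V2→V3): cluster /bt/ — the longest permitted-onset suffix is /t/; onset = /t/, preceding coda = /b/.
So the parse is ja.jib.tek.
Syllable 2 is /jib/ with coda /b/, so it is closed.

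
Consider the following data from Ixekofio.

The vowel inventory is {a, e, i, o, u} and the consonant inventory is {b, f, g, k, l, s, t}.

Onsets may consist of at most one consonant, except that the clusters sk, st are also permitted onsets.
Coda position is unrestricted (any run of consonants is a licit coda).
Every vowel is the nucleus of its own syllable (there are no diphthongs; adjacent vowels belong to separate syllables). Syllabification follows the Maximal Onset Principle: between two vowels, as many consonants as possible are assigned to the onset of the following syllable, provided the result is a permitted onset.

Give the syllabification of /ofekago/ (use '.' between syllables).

The vowels are o, e, a, o — 4 nuclei, so 4 syllables.
/o…e/ gap (V1→V2): /f/ is a single consonant, so it becomes the next onset.
/e…a/ gap (V2→V3): /k/ → onset of the next syllable (single consonants are always licit onsets).
/a…o/ gap (V3→V4): just /g/ — single C goes to the following onset.

o.fe.ka.go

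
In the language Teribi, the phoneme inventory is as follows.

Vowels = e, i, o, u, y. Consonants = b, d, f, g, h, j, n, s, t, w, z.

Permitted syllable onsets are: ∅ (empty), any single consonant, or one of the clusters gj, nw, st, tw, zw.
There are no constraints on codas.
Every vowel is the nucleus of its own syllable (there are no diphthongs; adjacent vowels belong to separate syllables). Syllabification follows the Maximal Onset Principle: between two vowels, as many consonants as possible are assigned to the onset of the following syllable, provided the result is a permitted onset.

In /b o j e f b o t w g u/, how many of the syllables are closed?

Nuclei (vowels): o, e, o, u → 4 syllables.
Between /o/ (V1) and /e/ (V2): /j/ is a single consonant, so it becomes the next onset.
Between /e/ (V2) and /o/ (V3): cluster /fb/ — the longest permitted-onset suffix is /b/; onset = /b/, preceding coda = /f/.
Between /o/ (V3) and /u/ (V4): cluster /twg/ — the longest permitted-onset suffix is /g/; onset = /g/, preceding coda = /tw/.
Putting it together: bo.jef.botw.gu.
Classifying each syllable: /bo/ (open), /jef/ (closed), /botw/ (closed), /gu/ (open).
Closed syllables: 2.

2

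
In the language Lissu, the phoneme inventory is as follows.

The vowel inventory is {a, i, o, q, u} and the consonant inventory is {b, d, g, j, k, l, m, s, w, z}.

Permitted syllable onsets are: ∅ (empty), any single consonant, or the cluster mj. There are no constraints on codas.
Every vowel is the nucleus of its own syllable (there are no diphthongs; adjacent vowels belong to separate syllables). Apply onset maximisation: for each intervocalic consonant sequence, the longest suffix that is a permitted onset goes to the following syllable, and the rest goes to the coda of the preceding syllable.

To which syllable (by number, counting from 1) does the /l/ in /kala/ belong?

Nuclei (vowels): a, a → 2 syllables.
V1 /a/ – V2 /a/: just /l/ — single C goes to the following onset.
Putting it together: ka.la.
The /l/ is in the onset of syllable 2 (/la/).

2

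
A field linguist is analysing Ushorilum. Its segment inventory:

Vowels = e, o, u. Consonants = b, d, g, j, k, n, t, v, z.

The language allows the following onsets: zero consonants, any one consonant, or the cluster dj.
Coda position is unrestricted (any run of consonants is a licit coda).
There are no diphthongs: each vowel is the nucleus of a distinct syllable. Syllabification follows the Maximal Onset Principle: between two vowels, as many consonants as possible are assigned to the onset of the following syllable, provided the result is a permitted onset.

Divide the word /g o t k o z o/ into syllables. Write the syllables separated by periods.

Vowels present: o, o, o; each is a nucleus, giving 3 syllables.
σ1/σ2 boundary: cluster /tk/ — the longest permitted-onset suffix is /k/; onset = /k/, preceding coda = /t/.
σ2/σ3 boundary: /z/ → onset of the next syllable (single consonants are always licit onsets).

got.ko.zo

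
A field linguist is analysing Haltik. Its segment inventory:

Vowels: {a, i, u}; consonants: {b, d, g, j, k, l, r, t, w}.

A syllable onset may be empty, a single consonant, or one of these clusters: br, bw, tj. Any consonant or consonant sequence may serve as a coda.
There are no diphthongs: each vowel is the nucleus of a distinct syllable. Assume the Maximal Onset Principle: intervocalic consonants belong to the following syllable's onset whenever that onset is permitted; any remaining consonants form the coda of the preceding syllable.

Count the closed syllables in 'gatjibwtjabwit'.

Vowels present: a, i, a, i; each is a nucleus, giving 4 syllables.
V1 /a/ – V2 /i/: cluster /tj/ — /tj/ is itself a permitted onset, so the whole cluster goes right; preceding coda = ∅.
V2 /i/ – V3 /a/: /bwtj/ — longest licit onset from the right is /tj/, leaving /bw/ as coda.
V3 /a/ – V4 /i/: cluster /bw/ — /bw/ is itself a permitted onset, so the whole cluster goes right; preceding coda = ∅.
So the parse is ga.tjibw.tja.bwit.
Classifying each syllable: /ga/ (open), /tjibw/ (closed), /tja/ (open), /bwit/ (closed).
Closed syllables: 2.

2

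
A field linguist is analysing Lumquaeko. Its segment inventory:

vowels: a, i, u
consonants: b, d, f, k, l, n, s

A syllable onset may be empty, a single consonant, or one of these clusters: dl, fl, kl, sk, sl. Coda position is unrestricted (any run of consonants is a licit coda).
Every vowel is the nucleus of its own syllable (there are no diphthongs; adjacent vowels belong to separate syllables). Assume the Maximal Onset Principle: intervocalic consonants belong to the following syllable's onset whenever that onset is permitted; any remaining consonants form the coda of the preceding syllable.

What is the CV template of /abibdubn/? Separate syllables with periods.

V.CVC.CVCC

The vowels are a, i, u — 3 nuclei, so 3 syllables.
/a…i/ gap (V1→V2): /b/ → onset of the next syllable (single consonants are always licit onsets).
/i…u/ gap (V2→V3): /bd/ — longest licit onset from the right is /d/, leaving /b/ as coda.
So the parse is a.bib.dubn.
Mapping each syllable to C/V: /a/ → V, /bib/ → CVC, /dubn/ → CVCC.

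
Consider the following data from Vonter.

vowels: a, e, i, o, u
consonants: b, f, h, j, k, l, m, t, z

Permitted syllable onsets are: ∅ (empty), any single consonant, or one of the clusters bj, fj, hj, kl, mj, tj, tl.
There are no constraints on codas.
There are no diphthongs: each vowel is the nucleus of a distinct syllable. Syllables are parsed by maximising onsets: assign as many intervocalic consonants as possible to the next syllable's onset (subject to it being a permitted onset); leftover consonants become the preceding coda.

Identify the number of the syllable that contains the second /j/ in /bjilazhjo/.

3

The vowels are i, a, o — 3 nuclei, so 3 syllables.
V1 /i/ – V2 /a/: /l/ → onset of the next syllable (single consonants are always licit onsets).
V2 /a/ – V3 /o/: /zhj/ — longest licit onset from the right is /hj/, leaving /z/ as coda.
Syllabification: bji.laz.hjo.
The second /j/ is in the onset of syllable 3 (/hjo/).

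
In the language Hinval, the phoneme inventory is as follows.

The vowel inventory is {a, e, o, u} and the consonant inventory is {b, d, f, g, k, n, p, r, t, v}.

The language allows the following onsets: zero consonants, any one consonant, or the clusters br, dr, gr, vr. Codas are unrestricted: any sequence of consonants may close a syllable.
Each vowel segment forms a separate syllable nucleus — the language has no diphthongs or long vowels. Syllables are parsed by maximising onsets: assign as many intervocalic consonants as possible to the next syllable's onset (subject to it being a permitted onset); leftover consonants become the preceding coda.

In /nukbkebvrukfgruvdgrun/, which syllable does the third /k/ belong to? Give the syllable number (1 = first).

Nuclei (vowels): u, e, u, u, u → 5 syllables.
Between /u/ (V1) and /e/ (V2): /kbk/ splits as /kb/ + /k/ (/k/ is the longest suffix that is a licit onset).
Between /e/ (V2) and /u/ (V3): /bvr/; trying suffixes from longest down, /vr/ is the first permitted one, so coda /b/ | onset /vr/.
Between /u/ (V3) and /u/ (V4): /kfgr/; trying suffixes from longest down, /gr/ is the first permitted one, so coda /kf/ | onset /gr/.
Between /u/ (V4) and /u/ (V5): cluster /vdgr/ — the longest permitted-onset suffix is /gr/; onset = /gr/, preceding coda = /vd/.
Putting it together: nukb.keb.vrukf.gruvd.grun.
The third /k/ is in the coda of syllable 3 (/vrukf/).

3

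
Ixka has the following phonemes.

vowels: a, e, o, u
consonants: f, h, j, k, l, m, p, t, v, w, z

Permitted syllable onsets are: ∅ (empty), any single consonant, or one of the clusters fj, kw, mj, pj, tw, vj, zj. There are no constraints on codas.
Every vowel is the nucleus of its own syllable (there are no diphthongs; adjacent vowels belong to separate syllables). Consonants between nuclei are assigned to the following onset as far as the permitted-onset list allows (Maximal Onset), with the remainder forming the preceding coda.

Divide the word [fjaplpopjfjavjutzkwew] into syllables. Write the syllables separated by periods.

fjapl.popj.fja.vjutz.kwew

Nuclei (vowels): a, o, a, u, e → 5 syllables.
σ1/σ2 boundary: /plp/; trying suffixes from longest down, /p/ is the first permitted one, so coda /pl/ | onset /p/.
σ2/σ3 boundary: /pjfj/; trying suffixes from longest down, /fj/ is the first permitted one, so coda /pj/ | onset /fj/.
σ3/σ4 boundary: /vj/ is a licit onset in full, so it all attaches to the next syllable.
σ4/σ5 boundary: /tzkw/ — longest licit onset from the right is /kw/, leaving /tz/ as coda.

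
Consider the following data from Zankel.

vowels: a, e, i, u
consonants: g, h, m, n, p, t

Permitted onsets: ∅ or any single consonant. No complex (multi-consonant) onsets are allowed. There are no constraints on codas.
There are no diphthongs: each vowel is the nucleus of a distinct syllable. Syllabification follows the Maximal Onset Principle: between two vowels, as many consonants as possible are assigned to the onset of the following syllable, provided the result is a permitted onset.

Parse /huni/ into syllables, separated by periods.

hu.ni

The vowels are u, i — 2 nuclei, so 2 syllables.
Between /u/ (V1) and /i/ (V2): /n/ → onset of the next syllable (single consonants are always licit onsets).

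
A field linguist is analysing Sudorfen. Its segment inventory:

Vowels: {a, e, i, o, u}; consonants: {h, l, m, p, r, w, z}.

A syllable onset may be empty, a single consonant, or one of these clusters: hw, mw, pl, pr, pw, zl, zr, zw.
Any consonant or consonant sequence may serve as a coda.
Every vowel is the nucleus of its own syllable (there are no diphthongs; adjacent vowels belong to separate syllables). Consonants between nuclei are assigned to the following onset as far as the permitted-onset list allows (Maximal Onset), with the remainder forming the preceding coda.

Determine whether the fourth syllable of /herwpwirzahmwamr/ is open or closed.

closed

Vowels present: e, i, a, a; each is a nucleus, giving 4 syllables.
Between /e/ (V1) and /i/ (V2): /rwpw/ splits as /rw/ + /pw/ (/pw/ is the longest suffix that is a licit onset).
Between /i/ (V2) and /a/ (V3): /rz/ splits as /r/ + /z/ (/z/ is the longest suffix that is a licit onset).
Between /a/ (V3) and /a/ (V4): cluster /hmw/ — the longest permitted-onset suffix is /mw/; onset = /mw/, preceding coda = /h/.
Putting it together: herw.pwir.zah.mwamr.
Syllable 4 is /mwamr/ with coda /mr/, so it is closed.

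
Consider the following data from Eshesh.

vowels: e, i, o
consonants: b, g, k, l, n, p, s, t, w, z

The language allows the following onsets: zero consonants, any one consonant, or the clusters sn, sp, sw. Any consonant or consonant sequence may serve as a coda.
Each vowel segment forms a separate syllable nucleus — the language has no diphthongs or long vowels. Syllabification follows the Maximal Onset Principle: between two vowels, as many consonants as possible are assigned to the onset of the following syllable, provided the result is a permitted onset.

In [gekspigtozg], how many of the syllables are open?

0

Nuclei (vowels): e, i, o → 3 syllables.
/e…i/ gap (V1→V2): cluster /ksp/ — the longest permitted-onset suffix is /sp/; onset = /sp/, preceding coda = /k/.
/i…o/ gap (V2→V3): /gt/ — longest licit onset from the right is /t/, leaving /g/ as coda.
Result: gek.spig.tozg.
Classifying each syllable: /gek/ (closed), /spig/ (closed), /tozg/ (closed).
Open syllables: 0.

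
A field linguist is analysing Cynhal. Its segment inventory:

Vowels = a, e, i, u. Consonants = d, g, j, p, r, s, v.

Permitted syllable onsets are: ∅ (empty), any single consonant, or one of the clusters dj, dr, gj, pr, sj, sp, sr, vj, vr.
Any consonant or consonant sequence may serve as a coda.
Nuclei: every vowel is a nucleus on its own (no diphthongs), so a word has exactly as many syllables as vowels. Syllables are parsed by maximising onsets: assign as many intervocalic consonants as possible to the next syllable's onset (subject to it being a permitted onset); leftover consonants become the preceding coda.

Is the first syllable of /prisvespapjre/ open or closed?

Vowels present: i, e, a, e; each is a nucleus, giving 4 syllables.
Between /i/ (V1) and /e/ (V2): /sv/ — longest licit onset from the right is /v/, leaving /s/ as coda.
Between /e/ (V2) and /a/ (V3): /sp/ is a licit onset in full, so it all attaches to the next syllable.
Between /a/ (V3) and /e/ (V4): /pjr/ splits as /pj/ + /r/ (/r/ is the longest suffix that is a licit onset).
So the parse is pris.ve.spapj.re.
Syllable 1 is /pris/ with coda /s/, so it is closed.

closed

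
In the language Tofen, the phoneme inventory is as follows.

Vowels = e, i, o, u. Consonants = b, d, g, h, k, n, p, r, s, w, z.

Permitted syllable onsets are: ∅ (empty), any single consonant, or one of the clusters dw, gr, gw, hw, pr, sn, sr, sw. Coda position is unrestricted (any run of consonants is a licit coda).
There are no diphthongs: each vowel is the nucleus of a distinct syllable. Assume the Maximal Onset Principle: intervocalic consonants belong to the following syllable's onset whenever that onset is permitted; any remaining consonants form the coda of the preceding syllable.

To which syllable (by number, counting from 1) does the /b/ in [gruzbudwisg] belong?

Nuclei (vowels): u, u, i → 3 syllables.
Between /u/ (V1) and /u/ (V2): /zb/ — longest licit onset from the right is /b/, leaving /z/ as coda.
Between /u/ (V2) and /i/ (V3): /dw/ — entire cluster is a permitted onset → onset /dw/, coda ∅.
Result: gruz.bu.dwisg.
The /b/ is in the onset of syllable 2 (/bu/).

2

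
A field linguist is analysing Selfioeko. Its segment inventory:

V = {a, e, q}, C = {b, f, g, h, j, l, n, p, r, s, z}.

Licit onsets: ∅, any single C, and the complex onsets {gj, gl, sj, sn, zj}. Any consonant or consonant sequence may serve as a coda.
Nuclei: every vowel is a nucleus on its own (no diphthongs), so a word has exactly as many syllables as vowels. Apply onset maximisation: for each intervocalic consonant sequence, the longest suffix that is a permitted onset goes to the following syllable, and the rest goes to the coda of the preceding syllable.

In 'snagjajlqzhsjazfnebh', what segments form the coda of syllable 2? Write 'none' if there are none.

Vowels present: a, a, q, a, e; each is a nucleus, giving 5 syllables.
Between /a/ (V1) and /a/ (V2): /gj/ — entire cluster is a permitted onset → onset /gj/, coda ∅.
Between /a/ (V2) and /q/ (V3): cluster /jl/ — the longest permitted-onset suffix is /l/; onset = /l/, preceding coda = /j/.
Between /q/ (V3) and /a/ (V4): /zhsj/ splits as /zh/ + /sj/ (/sj/ is the longest suffix that is a licit onset).
Between /a/ (V4) and /e/ (V5): /zfn/; trying suffixes from longest down, /n/ is the first permitted one, so coda /zf/ | onset /n/.
Syllabification: sna.gjaj.lqzh.sjazf.nebh.
Syllable 2 is /gjaj/: onset /gj/, nucleus /a/, coda /j/.

j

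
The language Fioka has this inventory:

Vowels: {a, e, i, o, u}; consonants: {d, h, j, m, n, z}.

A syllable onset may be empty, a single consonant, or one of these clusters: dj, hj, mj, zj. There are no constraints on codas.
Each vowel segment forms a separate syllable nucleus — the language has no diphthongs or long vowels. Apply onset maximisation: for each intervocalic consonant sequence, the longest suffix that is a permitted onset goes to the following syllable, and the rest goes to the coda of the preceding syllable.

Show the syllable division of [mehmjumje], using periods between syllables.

Vowels present: e, u, e; each is a nucleus, giving 3 syllables.
V1 /e/ – V2 /u/: /hmj/ splits as /h/ + /mj/ (/mj/ is the longest suffix that is a licit onset).
V2 /u/ – V3 /e/: /mj/ — entire cluster is a permitted onset → onset /mj/, coda ∅.

meh.mju.mje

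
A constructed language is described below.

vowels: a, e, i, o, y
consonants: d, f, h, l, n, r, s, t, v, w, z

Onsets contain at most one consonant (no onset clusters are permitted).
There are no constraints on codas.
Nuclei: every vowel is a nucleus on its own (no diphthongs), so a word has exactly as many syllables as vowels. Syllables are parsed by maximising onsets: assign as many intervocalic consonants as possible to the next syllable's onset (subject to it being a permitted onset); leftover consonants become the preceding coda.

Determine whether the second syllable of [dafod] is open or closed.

closed

Nuclei (vowels): a, o → 2 syllables.
V1 /a/ – V2 /o/: /f/ is a single consonant, so it becomes the next onset.
Result: da.fod.
Syllable 2 is /fod/ with coda /d/, so it is closed.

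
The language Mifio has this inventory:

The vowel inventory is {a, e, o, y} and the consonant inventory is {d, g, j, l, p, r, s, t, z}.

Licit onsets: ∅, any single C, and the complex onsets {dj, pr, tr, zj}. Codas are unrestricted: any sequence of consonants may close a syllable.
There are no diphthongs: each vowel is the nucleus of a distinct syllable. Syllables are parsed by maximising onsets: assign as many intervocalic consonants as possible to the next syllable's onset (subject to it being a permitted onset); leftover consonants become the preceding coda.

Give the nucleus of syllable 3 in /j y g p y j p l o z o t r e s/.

The vowels are y, y, o, o, e — 5 nuclei, so 5 syllables.
The third nucleus (vowel 3 from the left) is /o/.

o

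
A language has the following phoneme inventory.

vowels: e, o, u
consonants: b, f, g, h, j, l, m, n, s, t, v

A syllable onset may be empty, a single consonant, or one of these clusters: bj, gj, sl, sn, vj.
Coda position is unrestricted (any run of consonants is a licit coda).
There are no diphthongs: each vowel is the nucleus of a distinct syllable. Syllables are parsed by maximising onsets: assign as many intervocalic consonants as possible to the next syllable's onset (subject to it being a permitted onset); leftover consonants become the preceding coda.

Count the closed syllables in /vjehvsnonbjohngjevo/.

3

Vowels present: e, o, o, e, o; each is a nucleus, giving 5 syllables.
/e…o/ gap (V1→V2): /hvsn/ — longest licit onset from the right is /sn/, leaving /hv/ as coda.
/o…o/ gap (V2→V3): /nbj/ — longest licit onset from the right is /bj/, leaving /n/ as coda.
/o…e/ gap (V3→V4): /hngj/ splits as /hn/ + /gj/ (/gj/ is the longest suffix that is a licit onset).
/e…o/ gap (V4→V5): /v/ is a single consonant, so it becomes the next onset.
So the parse is vjehv.snon.bjohn.gje.vo.
Classifying each syllable: /vjehv/ (closed), /snon/ (closed), /bjohn/ (closed), /gje/ (open), /vo/ (open).
Closed syllables: 3.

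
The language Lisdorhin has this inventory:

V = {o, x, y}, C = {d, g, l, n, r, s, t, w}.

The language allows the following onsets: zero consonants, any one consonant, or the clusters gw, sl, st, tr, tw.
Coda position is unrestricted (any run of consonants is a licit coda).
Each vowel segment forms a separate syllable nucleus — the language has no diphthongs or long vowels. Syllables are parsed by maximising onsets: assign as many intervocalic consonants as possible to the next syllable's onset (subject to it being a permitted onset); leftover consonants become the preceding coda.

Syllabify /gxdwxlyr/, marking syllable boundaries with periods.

gxd.wx.lyr

Nuclei (vowels): x, x, y → 3 syllables.
V1 /x/ – V2 /x/: /dw/ — longest licit onset from the right is /w/, leaving /d/ as coda.
V2 /x/ – V3 /y/: /l/ is a single consonant, so it becomes the next onset.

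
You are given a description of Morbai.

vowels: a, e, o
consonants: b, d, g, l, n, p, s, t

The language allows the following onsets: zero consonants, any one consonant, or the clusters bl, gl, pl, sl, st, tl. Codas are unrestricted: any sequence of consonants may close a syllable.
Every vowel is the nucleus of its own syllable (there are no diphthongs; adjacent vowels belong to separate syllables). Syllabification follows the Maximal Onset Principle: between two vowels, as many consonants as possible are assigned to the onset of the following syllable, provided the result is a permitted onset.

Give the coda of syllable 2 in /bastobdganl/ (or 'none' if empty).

bd

Vowels present: a, o, a; each is a nucleus, giving 3 syllables.
V1 /a/ – V2 /o/: /st/ is a licit onset in full, so it all attaches to the next syllable.
V2 /o/ – V3 /a/: /bdg/ splits as /bd/ + /g/ (/g/ is the longest suffix that is a licit onset).
So the parse is ba.stobd.ganl.
Syllable 2 is /stobd/: onset /st/, nucleus /o/, coda /bd/.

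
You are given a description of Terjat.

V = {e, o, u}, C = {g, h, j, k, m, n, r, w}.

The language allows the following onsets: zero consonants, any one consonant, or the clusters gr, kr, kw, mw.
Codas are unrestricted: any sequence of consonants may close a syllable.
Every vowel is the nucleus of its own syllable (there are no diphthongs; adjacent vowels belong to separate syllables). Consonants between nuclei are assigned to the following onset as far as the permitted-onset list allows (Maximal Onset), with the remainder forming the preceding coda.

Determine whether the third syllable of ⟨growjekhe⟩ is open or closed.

open

Nuclei (vowels): o, e, e → 3 syllables.
/o…e/ gap (V1→V2): /wj/ — longest licit onset from the right is /j/, leaving /w/ as coda.
/e…e/ gap (V2→V3): cluster /kh/ — the longest permitted-onset suffix is /h/; onset = /h/, preceding coda = /k/.
Syllabification: grow.jek.he.
Syllable 3 is /he/; it ends in its nucleus with no coda, so it is open.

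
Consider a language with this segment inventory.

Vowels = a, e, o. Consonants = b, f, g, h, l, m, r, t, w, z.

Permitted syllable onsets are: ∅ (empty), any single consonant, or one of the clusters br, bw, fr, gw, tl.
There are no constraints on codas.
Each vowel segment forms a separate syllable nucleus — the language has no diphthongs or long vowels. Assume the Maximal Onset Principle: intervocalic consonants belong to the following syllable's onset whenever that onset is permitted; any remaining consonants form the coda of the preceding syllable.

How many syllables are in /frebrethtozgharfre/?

The vowels are e, e, o, a, e — 5 nuclei, so 5 syllables.

5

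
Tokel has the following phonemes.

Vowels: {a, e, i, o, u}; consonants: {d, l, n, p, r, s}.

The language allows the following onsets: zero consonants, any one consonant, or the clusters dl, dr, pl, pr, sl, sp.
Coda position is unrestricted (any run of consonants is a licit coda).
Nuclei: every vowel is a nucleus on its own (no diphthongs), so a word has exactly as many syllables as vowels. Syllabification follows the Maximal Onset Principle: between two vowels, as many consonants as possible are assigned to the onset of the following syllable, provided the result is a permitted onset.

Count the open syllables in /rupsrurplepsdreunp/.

Nuclei (vowels): u, u, e, e, u → 5 syllables.
σ1/σ2 boundary: cluster /psr/ — the longest permitted-onset suffix is /r/; onset = /r/, preceding coda = /ps/.
σ2/σ3 boundary: /rpl/; trying suffixes from longest down, /pl/ is the first permitted one, so coda /r/ | onset /pl/.
σ3/σ4 boundary: /psdr/ — longest licit onset from the right is /dr/, leaving /ps/ as coda.
σ4/σ5 boundary: hiatus — the boundary sits between the two vowels.
So the parse is rups.rur.pleps.dre.unp.
Classifying each syllable: /rups/ (closed), /rur/ (closed), /pleps/ (closed), /dre/ (open), /unp/ (closed).
Open syllables: 1.

1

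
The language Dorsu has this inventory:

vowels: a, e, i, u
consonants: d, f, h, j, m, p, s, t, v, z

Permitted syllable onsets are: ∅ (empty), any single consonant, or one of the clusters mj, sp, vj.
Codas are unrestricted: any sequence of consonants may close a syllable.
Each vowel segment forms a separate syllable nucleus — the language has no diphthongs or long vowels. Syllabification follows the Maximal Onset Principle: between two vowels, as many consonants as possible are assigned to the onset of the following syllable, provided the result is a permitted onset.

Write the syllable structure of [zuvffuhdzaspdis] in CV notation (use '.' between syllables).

CVCC.CVCC.CVCC.CVC

The vowels are u, u, a, i — 4 nuclei, so 4 syllables.
/u…u/ gap (V1→V2): /vff/ splits as /vf/ + /f/ (/f/ is the longest suffix that is a licit onset).
/u…a/ gap (V2→V3): /hdz/ — longest licit onset from the right is /z/, leaving /hd/ as coda.
/a…i/ gap (V3→V4): /spd/; trying suffixes from longest down, /d/ is the first permitted one, so coda /sp/ | onset /d/.
Putting it together: zuvf.fuhd.zasp.dis.
Mapping each syllable to C/V: /zuvf/ → CVCC, /fuhd/ → CVCC, /zasp/ → CVCC, /dis/ → CVC.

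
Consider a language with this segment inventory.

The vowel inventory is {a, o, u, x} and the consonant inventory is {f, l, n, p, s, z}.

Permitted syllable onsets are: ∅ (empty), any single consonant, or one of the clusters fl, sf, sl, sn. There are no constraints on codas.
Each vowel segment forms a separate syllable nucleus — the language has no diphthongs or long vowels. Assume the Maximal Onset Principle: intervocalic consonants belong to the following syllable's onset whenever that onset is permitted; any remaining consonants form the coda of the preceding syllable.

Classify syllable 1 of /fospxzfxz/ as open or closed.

Vowels present: o, x, x; each is a nucleus, giving 3 syllables.
σ1/σ2 boundary: /sp/; trying suffixes from longest down, /p/ is the first permitted one, so coda /s/ | onset /p/.
σ2/σ3 boundary: /zf/; trying suffixes from longest down, /f/ is the first permitted one, so coda /z/ | onset /f/.
So the parse is fos.pxz.fxz.
Syllable 1 is /fos/ with coda /s/, so it is closed.

closed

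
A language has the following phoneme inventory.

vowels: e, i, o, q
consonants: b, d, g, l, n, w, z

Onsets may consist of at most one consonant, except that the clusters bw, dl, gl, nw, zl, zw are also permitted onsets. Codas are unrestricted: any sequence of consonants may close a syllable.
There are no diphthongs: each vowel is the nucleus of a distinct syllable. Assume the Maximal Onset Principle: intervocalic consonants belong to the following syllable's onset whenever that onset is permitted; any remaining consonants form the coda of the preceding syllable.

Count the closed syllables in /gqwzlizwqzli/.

Vowels present: q, i, q, i; each is a nucleus, giving 4 syllables.
V1 /q/ – V2 /i/: /wzl/ splits as /w/ + /zl/ (/zl/ is the longest suffix that is a licit onset).
V2 /i/ – V3 /q/: /zw/ is a licit onset in full, so it all attaches to the next syllable.
V3 /q/ – V4 /i/: /zl/ — entire cluster is a permitted onset → onset /zl/, coda ∅.
Putting it together: gqw.zli.zwq.zli.
Classifying each syllable: /gqw/ (closed), /zli/ (open), /zwq/ (open), /zli/ (open).
Closed syllables: 1.

1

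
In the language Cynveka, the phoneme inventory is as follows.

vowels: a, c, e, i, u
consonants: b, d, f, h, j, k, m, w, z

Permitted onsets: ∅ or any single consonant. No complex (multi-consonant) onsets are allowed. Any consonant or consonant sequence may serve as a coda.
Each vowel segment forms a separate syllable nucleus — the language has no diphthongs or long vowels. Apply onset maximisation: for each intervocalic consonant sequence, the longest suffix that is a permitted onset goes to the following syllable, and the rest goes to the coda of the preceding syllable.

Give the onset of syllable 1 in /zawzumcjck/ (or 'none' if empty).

Nuclei (vowels): a, u, c, c → 4 syllables.
Between /a/ (V1) and /u/ (V2): /wz/ — longest licit onset from the right is /z/, leaving /w/ as coda.
Between /u/ (V2) and /c/ (V3): just /m/ — single C goes to the following onset.
Between /c/ (V3) and /c/ (V4): /j/ is a single consonant, so it becomes the next onset.
So the parse is zaw.zu.mc.jck.
Syllable 1 is /zaw/: onset /z/, nucleus /a/, coda /w/.

z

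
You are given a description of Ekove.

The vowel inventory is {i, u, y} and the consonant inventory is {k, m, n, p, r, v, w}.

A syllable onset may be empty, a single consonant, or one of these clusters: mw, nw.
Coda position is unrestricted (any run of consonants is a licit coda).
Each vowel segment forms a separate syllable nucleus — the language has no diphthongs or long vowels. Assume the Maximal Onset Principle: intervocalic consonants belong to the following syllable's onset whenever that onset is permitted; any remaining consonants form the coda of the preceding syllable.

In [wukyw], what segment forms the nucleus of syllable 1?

Nuclei (vowels): u, y → 2 syllables.
The first nucleus (vowel 1 from the left) is /u/.

u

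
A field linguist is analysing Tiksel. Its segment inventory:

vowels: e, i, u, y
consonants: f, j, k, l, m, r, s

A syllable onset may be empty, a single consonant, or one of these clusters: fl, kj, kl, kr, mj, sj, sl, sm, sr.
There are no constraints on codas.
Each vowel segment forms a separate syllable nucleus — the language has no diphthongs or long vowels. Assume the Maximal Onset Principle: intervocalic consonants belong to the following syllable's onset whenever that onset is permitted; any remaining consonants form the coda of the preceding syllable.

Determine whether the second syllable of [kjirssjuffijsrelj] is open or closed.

closed

Nuclei (vowels): i, u, i, e → 4 syllables.
V1 /i/ – V2 /u/: /rssj/ — longest licit onset from the right is /sj/, leaving /rs/ as coda.
V2 /u/ – V3 /i/: cluster /ff/ — the longest permitted-onset suffix is /f/; onset = /f/, preceding coda = /f/.
V3 /i/ – V4 /e/: /jsr/ — longest licit onset from the right is /sr/, leaving /j/ as coda.
Syllabification: kjirs.sjuf.fij.srelj.
Syllable 2 is /sjuf/ with coda /f/, so it is closed.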